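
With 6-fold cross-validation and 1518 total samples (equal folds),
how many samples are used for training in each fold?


Each validation fold has 1518/6 = 253 samples. Training set = 1518 - 253 = 1265.

1265


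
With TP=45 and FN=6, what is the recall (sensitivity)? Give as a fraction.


Recall = TP / (TP + FN) = 45 / 51 = 15/17.

15/17


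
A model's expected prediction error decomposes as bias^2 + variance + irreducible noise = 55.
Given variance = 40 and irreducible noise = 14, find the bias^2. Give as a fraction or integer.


Total error = bias^2 + variance + irreducible noise. So bias^2 = 55 - 40 - 14 = 1.

1


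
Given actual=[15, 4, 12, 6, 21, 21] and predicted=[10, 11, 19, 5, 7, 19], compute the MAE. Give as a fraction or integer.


MAE = (1/6) * (|15-10|=5 + |4-11|=7 + |12-19|=7 + |6-5|=1 + |21-7|=14 + |21-19|=2). Sum = 36. MAE = 6.

6


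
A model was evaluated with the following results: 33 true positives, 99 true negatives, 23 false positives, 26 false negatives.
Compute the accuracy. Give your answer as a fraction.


Accuracy = (TP + TN) / (TP + TN + FP + FN) = (33 + 99) / 181 = 132/181.

132/181


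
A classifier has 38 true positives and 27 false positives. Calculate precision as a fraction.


Precision = TP / (TP + FP) = 38 / 65 = 38/65.

38/65


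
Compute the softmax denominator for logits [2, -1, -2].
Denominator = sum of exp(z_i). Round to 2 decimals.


Denom = e^2=7.3891 + e^-1=0.3679 + e^-2=0.1353. Sum = 7.8923, which rounds to 7.89.

7.89


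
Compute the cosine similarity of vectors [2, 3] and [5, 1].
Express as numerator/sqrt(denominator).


dot = 13. |a|^2 = 13, |b|^2 = 26. cos = 13/sqrt(338).

13/sqrt(338)


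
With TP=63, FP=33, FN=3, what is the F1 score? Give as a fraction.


Precision = 63/96 = 21/32. Recall = 63/66 = 21/22. F1 = 2*P*R/(P+R) = 7/9.

7/9


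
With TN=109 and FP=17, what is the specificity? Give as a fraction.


Specificity = TN / (TN + FP) = 109 / 126 = 109/126.

109/126


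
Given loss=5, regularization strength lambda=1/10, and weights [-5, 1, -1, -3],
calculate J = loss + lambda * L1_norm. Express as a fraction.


L1 norm = sum(|w|) = 10. J = 5 + 1/10 * 10 = 6.

6


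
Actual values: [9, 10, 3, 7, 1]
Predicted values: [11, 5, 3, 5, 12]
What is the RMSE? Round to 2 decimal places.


MSE = 30.8000. RMSE = sqrt(30.8000) = 5.55.

5.55


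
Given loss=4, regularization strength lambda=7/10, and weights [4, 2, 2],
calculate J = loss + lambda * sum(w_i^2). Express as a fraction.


L2 sq norm = sum(w^2) = 24. J = 4 + 7/10 * 24 = 104/5.

104/5


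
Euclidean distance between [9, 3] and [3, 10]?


d = sqrt(sum of squared differences). (9-3)^2=36, (3-10)^2=49. Sum = 85.

sqrt(85)


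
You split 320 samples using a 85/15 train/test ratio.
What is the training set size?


Test set = 320 * 15% = 48. Training set = 320 - 48 = 272.

272


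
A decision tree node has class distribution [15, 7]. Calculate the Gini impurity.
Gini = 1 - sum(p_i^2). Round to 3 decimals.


Total = 22. Proportions: 15/22, 7/22. sum(p_i^2) = 0.5661. Gini = 1 - 0.5661 = 0.4339, which rounds to 0.434.

0.434


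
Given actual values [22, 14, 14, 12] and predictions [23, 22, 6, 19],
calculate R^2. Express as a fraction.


Mean(y) = 31/2. SS_res = 178. SS_tot = 59. R^2 = 1 - 178/(59) = -119/59.

-119/59


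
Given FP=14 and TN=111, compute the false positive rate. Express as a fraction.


FPR = FP / (FP + TN) = 14 / 125 = 14/125.

14/125


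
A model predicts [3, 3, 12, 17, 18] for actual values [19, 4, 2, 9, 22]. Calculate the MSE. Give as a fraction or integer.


MSE = (1/5) * ((19-3)^2=256 + (4-3)^2=1 + (2-12)^2=100 + (9-17)^2=64 + (22-18)^2=16). Sum = 437. MSE = 437/5.

437/5


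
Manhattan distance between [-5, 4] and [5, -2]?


d = sum of absolute differences: |-5-5|=10 + |4--2|=6 = 16.

16


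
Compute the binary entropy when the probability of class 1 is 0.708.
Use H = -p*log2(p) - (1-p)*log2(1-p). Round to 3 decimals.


H = -0.708*log2(0.708) - 0.292*log2(0.292) = 0.871.

0.871


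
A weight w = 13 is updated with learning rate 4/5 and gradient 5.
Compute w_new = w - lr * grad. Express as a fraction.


w_new = 13 - 4/5 * 5 = 13 - 4 = 9.

9


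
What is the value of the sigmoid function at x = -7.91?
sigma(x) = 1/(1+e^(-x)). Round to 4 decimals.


sigma(-7.91) = 1/(1+e^(7.91)) = 1/(1+2724.390466) = 1/2725.390466 = 0.0004.

0.0004


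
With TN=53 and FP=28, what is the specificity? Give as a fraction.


Specificity = TN / (TN + FP) = 53 / 81 = 53/81.

53/81


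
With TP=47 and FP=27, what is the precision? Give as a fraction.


Precision = TP / (TP + FP) = 47 / 74 = 47/74.

47/74


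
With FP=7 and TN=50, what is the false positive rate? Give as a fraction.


FPR = FP / (FP + TN) = 7 / 57 = 7/57.

7/57


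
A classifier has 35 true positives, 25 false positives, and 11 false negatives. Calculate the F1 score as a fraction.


Precision = 35/60 = 7/12. Recall = 35/46 = 35/46. F1 = 2*P*R/(P+R) = 35/53.

35/53


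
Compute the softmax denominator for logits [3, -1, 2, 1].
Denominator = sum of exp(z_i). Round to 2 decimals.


Denom = e^3=20.0855 + e^-1=0.3679 + e^2=7.3891 + e^1=2.7183. Sum = 30.5608, which rounds to 30.56.

30.56


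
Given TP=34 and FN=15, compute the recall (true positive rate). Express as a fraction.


Recall = TP / (TP + FN) = 34 / 49 = 34/49.

34/49


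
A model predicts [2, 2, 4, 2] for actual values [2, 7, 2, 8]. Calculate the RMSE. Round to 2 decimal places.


MSE = 16.2500. RMSE = sqrt(16.2500) = 4.03.

4.03


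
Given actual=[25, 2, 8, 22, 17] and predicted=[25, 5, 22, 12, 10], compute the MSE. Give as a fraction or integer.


MSE = (1/5) * ((25-25)^2=0 + (2-5)^2=9 + (8-22)^2=196 + (22-12)^2=100 + (17-10)^2=49). Sum = 354. MSE = 354/5.

354/5


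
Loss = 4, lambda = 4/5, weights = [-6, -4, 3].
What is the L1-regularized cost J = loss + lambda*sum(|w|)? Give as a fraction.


L1 norm = sum(|w|) = 13. J = 4 + 4/5 * 13 = 72/5.

72/5


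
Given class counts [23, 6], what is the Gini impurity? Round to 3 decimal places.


Total = 29. Proportions: 23/29, 6/29. sum(p_i^2) = 0.6718. Gini = 1 - 0.6718 = 0.3282, which rounds to 0.328.

0.328


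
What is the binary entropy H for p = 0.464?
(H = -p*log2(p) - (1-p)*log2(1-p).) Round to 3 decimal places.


H = -0.464*log2(0.464) - 0.536*log2(0.536) = 0.996.

0.996


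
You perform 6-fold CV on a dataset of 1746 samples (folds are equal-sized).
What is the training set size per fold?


Each validation fold has 1746/6 = 291 samples. Training set = 1746 - 291 = 1455.

1455


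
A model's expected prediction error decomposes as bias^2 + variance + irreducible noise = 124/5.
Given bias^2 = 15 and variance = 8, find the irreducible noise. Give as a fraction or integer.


Total error = bias^2 + variance + irreducible noise. So irreducible noise = 124/5 - 15 - 8 = 9/5.

9/5


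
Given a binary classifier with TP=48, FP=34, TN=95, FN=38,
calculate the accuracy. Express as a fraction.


Accuracy = (TP + TN) / (TP + TN + FP + FN) = (48 + 95) / 215 = 143/215.

143/215


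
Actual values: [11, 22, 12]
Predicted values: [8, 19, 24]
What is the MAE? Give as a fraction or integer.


MAE = (1/3) * (|11-8|=3 + |22-19|=3 + |12-24|=12). Sum = 18. MAE = 6.

6


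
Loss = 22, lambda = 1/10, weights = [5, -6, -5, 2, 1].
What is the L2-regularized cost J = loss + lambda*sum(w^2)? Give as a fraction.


L2 sq norm = sum(w^2) = 91. J = 22 + 1/10 * 91 = 311/10.

311/10


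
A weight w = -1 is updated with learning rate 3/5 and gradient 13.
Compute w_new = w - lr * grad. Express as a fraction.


w_new = -1 - 3/5 * 13 = -1 - 39/5 = -44/5.

-44/5


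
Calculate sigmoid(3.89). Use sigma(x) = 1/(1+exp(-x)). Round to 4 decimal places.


sigma(3.89) = 1/(1+e^(-3.89)) = 1/(1+0.020445) = 1/1.020445 = 0.9800.

0.9800


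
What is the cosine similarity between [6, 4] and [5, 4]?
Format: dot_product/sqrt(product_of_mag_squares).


dot = 46. |a|^2 = 52, |b|^2 = 41. cos = 46/sqrt(2132).

46/sqrt(2132)


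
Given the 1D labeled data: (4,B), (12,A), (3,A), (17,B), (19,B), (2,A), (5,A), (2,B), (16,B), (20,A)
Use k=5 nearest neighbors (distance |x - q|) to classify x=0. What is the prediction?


Distances: |4-0|=4, |12-0|=12, |3-0|=3, |17-0|=17, |19-0|=19, |2-0|=2, |5-0|=5, |2-0|=2, |16-0|=16, |20-0|=20. 5 nearest: (2,A), (2,B), (3,A), (4,B), (5,A). Counts: {'A': 3, 'B': 2}. Majority class: A.

A


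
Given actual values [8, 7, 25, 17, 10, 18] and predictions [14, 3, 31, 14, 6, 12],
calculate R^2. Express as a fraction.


Mean(y) = 85/6. SS_res = 149. SS_tot = 1481/6. R^2 = 1 - 149/(1481/6) = 587/1481.

587/1481


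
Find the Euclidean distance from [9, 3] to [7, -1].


d = sqrt(sum of squared differences). (9-7)^2=4, (3--1)^2=16. Sum = 20.

sqrt(20)


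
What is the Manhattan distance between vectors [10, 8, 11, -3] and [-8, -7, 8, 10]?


d = sum of absolute differences: |10--8|=18 + |8--7|=15 + |11-8|=3 + |-3-10|=13 = 49.

49


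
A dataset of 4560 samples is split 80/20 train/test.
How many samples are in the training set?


Test set = 4560 * 20% = 912. Training set = 4560 - 912 = 3648.

3648


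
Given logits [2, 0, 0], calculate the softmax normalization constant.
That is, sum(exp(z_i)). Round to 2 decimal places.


Denom = e^2=7.3891 + e^0=1.0000 + e^0=1.0000. Sum = 9.3891, which rounds to 9.39.

9.39


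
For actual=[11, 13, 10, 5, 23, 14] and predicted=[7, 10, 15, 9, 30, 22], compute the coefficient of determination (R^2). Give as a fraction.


Mean(y) = 38/3. SS_res = 179. SS_tot = 532/3. R^2 = 1 - 179/(532/3) = -5/532.

-5/532


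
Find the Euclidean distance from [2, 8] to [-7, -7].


d = sqrt(sum of squared differences). (2--7)^2=81, (8--7)^2=225. Sum = 306.

sqrt(306)


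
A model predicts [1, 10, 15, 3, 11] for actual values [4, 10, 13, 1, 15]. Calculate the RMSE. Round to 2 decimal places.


MSE = 6.6000. RMSE = sqrt(6.6000) = 2.57.

2.57


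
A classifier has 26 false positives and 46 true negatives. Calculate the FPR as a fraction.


FPR = FP / (FP + TN) = 26 / 72 = 13/36.

13/36


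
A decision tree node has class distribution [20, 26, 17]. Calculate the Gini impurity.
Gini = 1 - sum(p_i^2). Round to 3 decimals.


Total = 63. Proportions: 20/63, 26/63, 17/63. sum(p_i^2) = 0.3439. Gini = 1 - 0.3439 = 0.6561, which rounds to 0.656.

0.656


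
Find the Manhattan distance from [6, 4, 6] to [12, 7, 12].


d = sum of absolute differences: |6-12|=6 + |4-7|=3 + |6-12|=6 = 15.

15


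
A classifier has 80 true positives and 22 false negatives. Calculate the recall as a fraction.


Recall = TP / (TP + FN) = 80 / 102 = 40/51.

40/51


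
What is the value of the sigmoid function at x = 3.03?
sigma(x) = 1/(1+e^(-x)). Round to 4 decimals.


sigma(3.03) = 1/(1+e^(-3.03)) = 1/(1+0.048316) = 1/1.048316 = 0.9539.

0.9539


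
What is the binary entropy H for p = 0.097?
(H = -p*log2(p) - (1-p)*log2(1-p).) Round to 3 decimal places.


H = -0.097*log2(0.097) - 0.903*log2(0.903) = 0.459.

0.459


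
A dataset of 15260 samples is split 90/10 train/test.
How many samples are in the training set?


Test set = 15260 * 10% = 1526. Training set = 15260 - 1526 = 13734.

13734


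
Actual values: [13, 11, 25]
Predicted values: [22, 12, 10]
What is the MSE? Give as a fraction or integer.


MSE = (1/3) * ((13-22)^2=81 + (11-12)^2=1 + (25-10)^2=225). Sum = 307. MSE = 307/3.

307/3


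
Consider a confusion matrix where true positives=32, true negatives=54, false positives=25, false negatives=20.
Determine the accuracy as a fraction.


Accuracy = (TP + TN) / (TP + TN + FP + FN) = (32 + 54) / 131 = 86/131.

86/131


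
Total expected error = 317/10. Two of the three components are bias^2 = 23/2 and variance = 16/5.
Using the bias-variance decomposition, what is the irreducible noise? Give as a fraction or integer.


Total error = bias^2 + variance + irreducible noise. So irreducible noise = 317/10 - 23/2 - 16/5 = 17.

17


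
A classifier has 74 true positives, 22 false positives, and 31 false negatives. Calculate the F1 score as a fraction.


Precision = 74/96 = 37/48. Recall = 74/105 = 74/105. F1 = 2*P*R/(P+R) = 148/201.

148/201


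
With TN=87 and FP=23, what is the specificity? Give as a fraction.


Specificity = TN / (TN + FP) = 87 / 110 = 87/110.

87/110


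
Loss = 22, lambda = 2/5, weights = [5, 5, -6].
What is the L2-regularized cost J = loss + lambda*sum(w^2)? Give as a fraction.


L2 sq norm = sum(w^2) = 86. J = 22 + 2/5 * 86 = 282/5.

282/5


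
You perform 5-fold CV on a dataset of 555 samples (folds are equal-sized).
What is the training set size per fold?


Each validation fold has 555/5 = 111 samples. Training set = 555 - 111 = 444.

444


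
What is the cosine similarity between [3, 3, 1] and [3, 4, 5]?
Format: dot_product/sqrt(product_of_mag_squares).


dot = 26. |a|^2 = 19, |b|^2 = 50. cos = 26/sqrt(950).

26/sqrt(950)


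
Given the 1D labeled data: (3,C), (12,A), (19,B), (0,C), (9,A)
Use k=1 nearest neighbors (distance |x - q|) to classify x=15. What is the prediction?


Distances: |3-15|=12, |12-15|=3, |19-15|=4, |0-15|=15, |9-15|=6. 1 nearest: (12,A). Counts: {'A': 1}. Majority class: A.

A


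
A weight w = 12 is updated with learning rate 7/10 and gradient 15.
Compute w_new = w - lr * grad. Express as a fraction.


w_new = 12 - 7/10 * 15 = 12 - 21/2 = 3/2.

3/2


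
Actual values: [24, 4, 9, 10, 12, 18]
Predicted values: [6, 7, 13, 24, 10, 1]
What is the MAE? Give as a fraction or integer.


MAE = (1/6) * (|24-6|=18 + |4-7|=3 + |9-13|=4 + |10-24|=14 + |12-10|=2 + |18-1|=17). Sum = 58. MAE = 29/3.

29/3


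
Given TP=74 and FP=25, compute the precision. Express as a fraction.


Precision = TP / (TP + FP) = 74 / 99 = 74/99.

74/99


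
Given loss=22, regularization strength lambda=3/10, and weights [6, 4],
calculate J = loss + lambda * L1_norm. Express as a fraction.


L1 norm = sum(|w|) = 10. J = 22 + 3/10 * 10 = 25.

25


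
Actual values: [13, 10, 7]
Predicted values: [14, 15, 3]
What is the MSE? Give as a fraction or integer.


MSE = (1/3) * ((13-14)^2=1 + (10-15)^2=25 + (7-3)^2=16). Sum = 42. MSE = 14.

14


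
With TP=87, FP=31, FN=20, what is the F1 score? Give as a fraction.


Precision = 87/118 = 87/118. Recall = 87/107 = 87/107. F1 = 2*P*R/(P+R) = 58/75.

58/75


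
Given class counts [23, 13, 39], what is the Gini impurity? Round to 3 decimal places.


Total = 75. Proportions: 23/75, 13/75, 39/75. sum(p_i^2) = 0.3945. Gini = 1 - 0.3945 = 0.6055, which rounds to 0.606.

0.606


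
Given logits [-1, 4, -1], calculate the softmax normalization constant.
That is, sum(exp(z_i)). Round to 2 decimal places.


Denom = e^-1=0.3679 + e^4=54.5982 + e^-1=0.3679. Sum = 55.3340, which rounds to 55.33.

55.33


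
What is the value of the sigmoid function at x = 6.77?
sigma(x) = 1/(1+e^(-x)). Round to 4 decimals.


sigma(6.77) = 1/(1+e^(-6.77)) = 1/(1+0.001148) = 1/1.001148 = 0.9989.

0.9989


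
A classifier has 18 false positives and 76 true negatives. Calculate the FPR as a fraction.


FPR = FP / (FP + TN) = 18 / 94 = 9/47.

9/47


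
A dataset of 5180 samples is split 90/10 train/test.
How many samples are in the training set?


Test set = 5180 * 10% = 518. Training set = 5180 - 518 = 4662.

4662


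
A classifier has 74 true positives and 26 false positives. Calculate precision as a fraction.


Precision = TP / (TP + FP) = 74 / 100 = 37/50.

37/50


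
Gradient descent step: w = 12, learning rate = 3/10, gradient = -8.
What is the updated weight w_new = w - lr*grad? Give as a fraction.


w_new = 12 - 3/10 * -8 = 12 - -12/5 = 72/5.

72/5


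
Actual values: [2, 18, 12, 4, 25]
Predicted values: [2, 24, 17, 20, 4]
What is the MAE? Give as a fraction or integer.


MAE = (1/5) * (|2-2|=0 + |18-24|=6 + |12-17|=5 + |4-20|=16 + |25-4|=21). Sum = 48. MAE = 48/5.

48/5


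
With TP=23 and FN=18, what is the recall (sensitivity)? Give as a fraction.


Recall = TP / (TP + FN) = 23 / 41 = 23/41.

23/41


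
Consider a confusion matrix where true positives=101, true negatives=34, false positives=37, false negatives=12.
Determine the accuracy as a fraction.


Accuracy = (TP + TN) / (TP + TN + FP + FN) = (101 + 34) / 184 = 135/184.

135/184


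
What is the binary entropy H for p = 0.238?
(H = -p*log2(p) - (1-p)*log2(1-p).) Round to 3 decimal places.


H = -0.238*log2(0.238) - 0.762*log2(0.762) = 0.792.

0.792


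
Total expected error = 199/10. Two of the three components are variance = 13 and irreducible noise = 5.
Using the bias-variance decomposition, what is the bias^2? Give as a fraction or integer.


Total error = bias^2 + variance + irreducible noise. So bias^2 = 199/10 - 13 - 5 = 19/10.

19/10


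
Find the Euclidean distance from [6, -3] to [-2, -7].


d = sqrt(sum of squared differences). (6--2)^2=64, (-3--7)^2=16. Sum = 80.

sqrt(80)


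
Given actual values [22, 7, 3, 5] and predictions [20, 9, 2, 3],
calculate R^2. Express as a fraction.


Mean(y) = 37/4. SS_res = 13. SS_tot = 899/4. R^2 = 1 - 13/(899/4) = 847/899.

847/899


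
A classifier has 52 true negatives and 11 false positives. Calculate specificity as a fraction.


Specificity = TN / (TN + FP) = 52 / 63 = 52/63.

52/63


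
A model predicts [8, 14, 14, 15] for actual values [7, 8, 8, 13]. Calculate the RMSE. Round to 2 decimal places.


MSE = 19.2500. RMSE = sqrt(19.2500) = 4.39.

4.39


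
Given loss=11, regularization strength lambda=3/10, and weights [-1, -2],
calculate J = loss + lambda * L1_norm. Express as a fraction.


L1 norm = sum(|w|) = 3. J = 11 + 3/10 * 3 = 119/10.

119/10


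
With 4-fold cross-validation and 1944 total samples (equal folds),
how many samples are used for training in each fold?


Each validation fold has 1944/4 = 486 samples. Training set = 1944 - 486 = 1458.

1458


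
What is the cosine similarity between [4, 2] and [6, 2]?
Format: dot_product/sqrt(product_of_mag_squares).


dot = 28. |a|^2 = 20, |b|^2 = 40. cos = 28/sqrt(800).

28/sqrt(800)


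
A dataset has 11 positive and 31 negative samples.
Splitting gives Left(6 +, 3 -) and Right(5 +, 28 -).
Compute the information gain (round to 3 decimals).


H(parent) = 0.8296. H(left) = 0.9183, H(right) = 0.6136. Weighted = (9/42)*0.9183 + (33/42)*0.6136 = 0.6789. IG = 0.8296 - 0.6789 = 0.1507, which rounds to 0.151.

0.151


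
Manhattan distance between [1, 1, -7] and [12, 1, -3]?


d = sum of absolute differences: |1-12|=11 + |1-1|=0 + |-7--3|=4 = 15.

15


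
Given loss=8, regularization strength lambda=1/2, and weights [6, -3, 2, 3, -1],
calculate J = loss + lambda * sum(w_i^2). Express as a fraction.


L2 sq norm = sum(w^2) = 59. J = 8 + 1/2 * 59 = 75/2.

75/2


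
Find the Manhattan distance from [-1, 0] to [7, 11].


d = sum of absolute differences: |-1-7|=8 + |0-11|=11 = 19.

19


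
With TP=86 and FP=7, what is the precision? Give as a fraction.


Precision = TP / (TP + FP) = 86 / 93 = 86/93.

86/93


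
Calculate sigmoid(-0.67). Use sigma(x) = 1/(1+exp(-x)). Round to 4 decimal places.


sigma(-0.67) = 1/(1+e^(0.67)) = 1/(1+1.954237) = 1/2.954237 = 0.3385.

0.3385


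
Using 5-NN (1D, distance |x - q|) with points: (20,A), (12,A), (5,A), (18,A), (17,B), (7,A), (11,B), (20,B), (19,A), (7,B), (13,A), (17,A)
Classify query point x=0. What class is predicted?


Distances: |20-0|=20, |12-0|=12, |5-0|=5, |18-0|=18, |17-0|=17, |7-0|=7, |11-0|=11, |20-0|=20, |19-0|=19, |7-0|=7, |13-0|=13, |17-0|=17. 5 nearest: (5,A), (7,A), (7,B), (11,B), (12,A). Counts: {'A': 3, 'B': 2}. Majority class: A.

A


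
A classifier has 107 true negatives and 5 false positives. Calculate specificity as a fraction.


Specificity = TN / (TN + FP) = 107 / 112 = 107/112.

107/112


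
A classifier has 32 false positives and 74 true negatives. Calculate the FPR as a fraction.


FPR = FP / (FP + TN) = 32 / 106 = 16/53.

16/53


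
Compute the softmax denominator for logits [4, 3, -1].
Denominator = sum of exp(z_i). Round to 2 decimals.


Denom = e^4=54.5982 + e^3=20.0855 + e^-1=0.3679. Sum = 75.0516, which rounds to 75.05.

75.05


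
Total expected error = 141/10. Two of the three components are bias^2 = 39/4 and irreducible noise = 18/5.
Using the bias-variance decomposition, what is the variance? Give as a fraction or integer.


Total error = bias^2 + variance + irreducible noise. So variance = 141/10 - 39/4 - 18/5 = 3/4.

3/4


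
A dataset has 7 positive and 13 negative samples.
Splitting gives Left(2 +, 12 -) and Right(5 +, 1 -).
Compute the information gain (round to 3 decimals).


H(parent) = 0.9341. H(left) = 0.5917, H(right) = 0.6500. Weighted = (14/20)*0.5917 + (6/20)*0.6500 = 0.6092. IG = 0.9341 - 0.6092 = 0.3249, which rounds to 0.325.

0.325


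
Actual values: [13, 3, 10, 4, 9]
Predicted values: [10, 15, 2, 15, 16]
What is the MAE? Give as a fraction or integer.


MAE = (1/5) * (|13-10|=3 + |3-15|=12 + |10-2|=8 + |4-15|=11 + |9-16|=7). Sum = 41. MAE = 41/5.

41/5


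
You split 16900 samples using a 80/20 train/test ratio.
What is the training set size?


Test set = 16900 * 20% = 3380. Training set = 16900 - 3380 = 13520.

13520


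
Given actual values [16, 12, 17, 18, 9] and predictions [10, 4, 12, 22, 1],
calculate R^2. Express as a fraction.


Mean(y) = 72/5. SS_res = 205. SS_tot = 286/5. R^2 = 1 - 205/(286/5) = -739/286.

-739/286


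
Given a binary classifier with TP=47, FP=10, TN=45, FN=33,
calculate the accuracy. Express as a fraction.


Accuracy = (TP + TN) / (TP + TN + FP + FN) = (47 + 45) / 135 = 92/135.

92/135


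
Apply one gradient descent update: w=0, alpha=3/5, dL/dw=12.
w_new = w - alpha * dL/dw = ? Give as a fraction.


w_new = 0 - 3/5 * 12 = 0 - 36/5 = -36/5.

-36/5


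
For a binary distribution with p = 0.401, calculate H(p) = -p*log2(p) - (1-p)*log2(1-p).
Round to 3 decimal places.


H = -0.401*log2(0.401) - 0.599*log2(0.599) = 0.972.

0.972


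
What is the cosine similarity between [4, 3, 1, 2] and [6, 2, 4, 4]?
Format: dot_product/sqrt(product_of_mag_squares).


dot = 42. |a|^2 = 30, |b|^2 = 72. cos = 42/sqrt(2160).

42/sqrt(2160)


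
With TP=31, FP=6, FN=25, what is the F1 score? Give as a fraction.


Precision = 31/37 = 31/37. Recall = 31/56 = 31/56. F1 = 2*P*R/(P+R) = 2/3.

2/3


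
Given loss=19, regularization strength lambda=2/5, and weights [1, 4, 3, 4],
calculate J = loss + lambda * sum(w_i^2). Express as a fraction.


L2 sq norm = sum(w^2) = 42. J = 19 + 2/5 * 42 = 179/5.

179/5


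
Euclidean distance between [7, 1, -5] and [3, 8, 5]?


d = sqrt(sum of squared differences). (7-3)^2=16, (1-8)^2=49, (-5-5)^2=100. Sum = 165.

sqrt(165)


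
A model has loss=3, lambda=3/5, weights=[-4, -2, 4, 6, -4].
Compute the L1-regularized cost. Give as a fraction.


L1 norm = sum(|w|) = 20. J = 3 + 3/5 * 20 = 15.

15


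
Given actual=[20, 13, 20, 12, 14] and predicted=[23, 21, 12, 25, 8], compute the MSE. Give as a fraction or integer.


MSE = (1/5) * ((20-23)^2=9 + (13-21)^2=64 + (20-12)^2=64 + (12-25)^2=169 + (14-8)^2=36). Sum = 342. MSE = 342/5.

342/5


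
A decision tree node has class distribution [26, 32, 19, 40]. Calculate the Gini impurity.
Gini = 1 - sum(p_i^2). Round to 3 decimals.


Total = 117. Proportions: 26/117, 32/117, 19/117, 40/117. sum(p_i^2) = 0.2674. Gini = 1 - 0.2674 = 0.7326, which rounds to 0.733.

0.733


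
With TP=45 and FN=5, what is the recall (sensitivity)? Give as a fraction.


Recall = TP / (TP + FN) = 45 / 50 = 9/10.

9/10


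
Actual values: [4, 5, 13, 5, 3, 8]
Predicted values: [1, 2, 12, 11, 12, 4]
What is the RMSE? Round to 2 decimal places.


MSE = 25.3333. RMSE = sqrt(25.3333) = 5.03.

5.03


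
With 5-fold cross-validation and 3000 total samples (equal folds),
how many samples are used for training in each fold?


Each validation fold has 3000/5 = 600 samples. Training set = 3000 - 600 = 2400.

2400


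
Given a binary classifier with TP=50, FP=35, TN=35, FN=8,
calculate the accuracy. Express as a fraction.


Accuracy = (TP + TN) / (TP + TN + FP + FN) = (50 + 35) / 128 = 85/128.

85/128


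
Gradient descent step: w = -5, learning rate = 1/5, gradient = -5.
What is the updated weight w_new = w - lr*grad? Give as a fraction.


w_new = -5 - 1/5 * -5 = -5 - -1 = -4.

-4


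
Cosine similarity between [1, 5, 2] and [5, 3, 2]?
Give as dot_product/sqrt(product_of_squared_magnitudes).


dot = 24. |a|^2 = 30, |b|^2 = 38. cos = 24/sqrt(1140).

24/sqrt(1140)


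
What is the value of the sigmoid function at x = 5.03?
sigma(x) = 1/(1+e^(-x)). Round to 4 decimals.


sigma(5.03) = 1/(1+e^(-5.03)) = 1/(1+0.006539) = 1/1.006539 = 0.9935.

0.9935


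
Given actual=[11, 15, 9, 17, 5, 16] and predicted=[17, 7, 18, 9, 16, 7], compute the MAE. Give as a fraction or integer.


MAE = (1/6) * (|11-17|=6 + |15-7|=8 + |9-18|=9 + |17-9|=8 + |5-16|=11 + |16-7|=9). Sum = 51. MAE = 17/2.

17/2


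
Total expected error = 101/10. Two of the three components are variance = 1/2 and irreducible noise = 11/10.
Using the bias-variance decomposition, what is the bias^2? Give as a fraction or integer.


Total error = bias^2 + variance + irreducible noise. So bias^2 = 101/10 - 1/2 - 11/10 = 17/2.

17/2


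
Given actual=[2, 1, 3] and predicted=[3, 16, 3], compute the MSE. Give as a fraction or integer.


MSE = (1/3) * ((2-3)^2=1 + (1-16)^2=225 + (3-3)^2=0). Sum = 226. MSE = 226/3.

226/3


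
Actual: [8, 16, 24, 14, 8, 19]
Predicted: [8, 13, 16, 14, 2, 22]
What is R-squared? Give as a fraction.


Mean(y) = 89/6. SS_res = 118. SS_tot = 1181/6. R^2 = 1 - 118/(1181/6) = 473/1181.

473/1181


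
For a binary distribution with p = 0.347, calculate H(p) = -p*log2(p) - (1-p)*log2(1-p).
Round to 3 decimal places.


H = -0.347*log2(0.347) - 0.653*log2(0.653) = 0.931.

0.931


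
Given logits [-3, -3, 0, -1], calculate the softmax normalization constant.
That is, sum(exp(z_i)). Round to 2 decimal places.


Denom = e^-3=0.0498 + e^-3=0.0498 + e^0=1.0000 + e^-1=0.3679. Sum = 1.4675, which rounds to 1.47.

1.47


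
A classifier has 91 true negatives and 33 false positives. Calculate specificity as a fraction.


Specificity = TN / (TN + FP) = 91 / 124 = 91/124.

91/124


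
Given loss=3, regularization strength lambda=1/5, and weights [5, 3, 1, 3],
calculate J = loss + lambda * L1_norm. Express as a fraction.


L1 norm = sum(|w|) = 12. J = 3 + 1/5 * 12 = 27/5.

27/5


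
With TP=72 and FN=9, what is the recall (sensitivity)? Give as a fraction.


Recall = TP / (TP + FN) = 72 / 81 = 8/9.

8/9


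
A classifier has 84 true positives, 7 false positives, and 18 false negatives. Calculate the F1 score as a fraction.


Precision = 84/91 = 12/13. Recall = 84/102 = 14/17. F1 = 2*P*R/(P+R) = 168/193.

168/193


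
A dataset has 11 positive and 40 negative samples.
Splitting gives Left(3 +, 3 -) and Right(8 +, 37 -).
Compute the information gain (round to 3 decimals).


H(parent) = 0.7522. H(left) = 1.0000, H(right) = 0.6752. Weighted = (6/51)*1.0000 + (45/51)*0.6752 = 0.7134. IG = 0.7522 - 0.7134 = 0.0388, which rounds to 0.039.

0.039


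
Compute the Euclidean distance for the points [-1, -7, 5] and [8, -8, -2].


d = sqrt(sum of squared differences). (-1-8)^2=81, (-7--8)^2=1, (5--2)^2=49. Sum = 131.

sqrt(131)


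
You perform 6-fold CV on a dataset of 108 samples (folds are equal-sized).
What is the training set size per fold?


Each validation fold has 108/6 = 18 samples. Training set = 108 - 18 = 90.

90


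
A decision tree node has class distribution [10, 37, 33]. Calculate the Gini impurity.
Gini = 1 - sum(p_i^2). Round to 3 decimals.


Total = 80. Proportions: 10/80, 37/80, 33/80. sum(p_i^2) = 0.3997. Gini = 1 - 0.3997 = 0.6003, which rounds to 0.600.

0.600


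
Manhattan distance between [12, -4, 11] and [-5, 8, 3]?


d = sum of absolute differences: |12--5|=17 + |-4-8|=12 + |11-3|=8 = 37.

37


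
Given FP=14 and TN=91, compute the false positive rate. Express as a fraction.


FPR = FP / (FP + TN) = 14 / 105 = 2/15.

2/15


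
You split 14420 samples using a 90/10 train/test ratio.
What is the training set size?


Test set = 14420 * 10% = 1442. Training set = 14420 - 1442 = 12978.

12978


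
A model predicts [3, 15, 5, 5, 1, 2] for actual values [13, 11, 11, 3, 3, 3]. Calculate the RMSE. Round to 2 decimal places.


MSE = 26.8333. RMSE = sqrt(26.8333) = 5.18.

5.18


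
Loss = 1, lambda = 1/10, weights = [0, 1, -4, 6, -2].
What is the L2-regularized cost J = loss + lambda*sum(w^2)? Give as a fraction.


L2 sq norm = sum(w^2) = 57. J = 1 + 1/10 * 57 = 67/10.

67/10


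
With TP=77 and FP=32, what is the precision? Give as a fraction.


Precision = TP / (TP + FP) = 77 / 109 = 77/109.

77/109


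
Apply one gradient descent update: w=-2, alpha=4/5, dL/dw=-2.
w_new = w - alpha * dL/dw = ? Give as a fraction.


w_new = -2 - 4/5 * -2 = -2 - -8/5 = -2/5.

-2/5


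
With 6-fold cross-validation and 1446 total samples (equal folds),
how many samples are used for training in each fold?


Each validation fold has 1446/6 = 241 samples. Training set = 1446 - 241 = 1205.

1205


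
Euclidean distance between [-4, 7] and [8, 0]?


d = sqrt(sum of squared differences). (-4-8)^2=144, (7-0)^2=49. Sum = 193.

sqrt(193)


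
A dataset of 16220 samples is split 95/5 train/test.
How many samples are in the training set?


Test set = 16220 * 5% = 811. Training set = 16220 - 811 = 15409.

15409


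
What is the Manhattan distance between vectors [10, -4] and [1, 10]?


d = sum of absolute differences: |10-1|=9 + |-4-10|=14 = 23.

23


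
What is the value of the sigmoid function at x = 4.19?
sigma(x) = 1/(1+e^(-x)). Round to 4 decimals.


sigma(4.19) = 1/(1+e^(-4.19)) = 1/(1+0.015146) = 1/1.015146 = 0.9851.

0.9851


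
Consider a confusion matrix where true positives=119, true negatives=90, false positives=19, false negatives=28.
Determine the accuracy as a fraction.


Accuracy = (TP + TN) / (TP + TN + FP + FN) = (119 + 90) / 256 = 209/256.

209/256


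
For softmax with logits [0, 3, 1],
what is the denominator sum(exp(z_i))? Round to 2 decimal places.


Denom = e^0=1.0000 + e^3=20.0855 + e^1=2.7183. Sum = 23.8038, which rounds to 23.80.

23.80


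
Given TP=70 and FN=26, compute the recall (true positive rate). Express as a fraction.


Recall = TP / (TP + FN) = 70 / 96 = 35/48.

35/48


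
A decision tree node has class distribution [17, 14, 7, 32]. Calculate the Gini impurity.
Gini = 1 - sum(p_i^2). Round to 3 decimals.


Total = 70. Proportions: 17/70, 14/70, 7/70, 32/70. sum(p_i^2) = 0.3180. Gini = 1 - 0.3180 = 0.6820, which rounds to 0.682.

0.682


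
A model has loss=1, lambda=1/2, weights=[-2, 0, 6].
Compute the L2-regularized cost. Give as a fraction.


L2 sq norm = sum(w^2) = 40. J = 1 + 1/2 * 40 = 21.

21


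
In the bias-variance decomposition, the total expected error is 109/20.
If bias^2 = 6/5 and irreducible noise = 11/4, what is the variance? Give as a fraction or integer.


Total error = bias^2 + variance + irreducible noise. So variance = 109/20 - 6/5 - 11/4 = 3/2.

3/2


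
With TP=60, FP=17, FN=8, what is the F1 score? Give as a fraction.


Precision = 60/77 = 60/77. Recall = 60/68 = 15/17. F1 = 2*P*R/(P+R) = 24/29.

24/29


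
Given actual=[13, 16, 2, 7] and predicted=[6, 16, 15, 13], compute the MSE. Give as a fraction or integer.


MSE = (1/4) * ((13-6)^2=49 + (16-16)^2=0 + (2-15)^2=169 + (7-13)^2=36). Sum = 254. MSE = 127/2.

127/2


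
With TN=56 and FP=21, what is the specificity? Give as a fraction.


Specificity = TN / (TN + FP) = 56 / 77 = 8/11.

8/11


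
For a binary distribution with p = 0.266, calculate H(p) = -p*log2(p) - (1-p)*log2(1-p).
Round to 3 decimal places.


H = -0.266*log2(0.266) - 0.734*log2(0.734) = 0.836.

0.836


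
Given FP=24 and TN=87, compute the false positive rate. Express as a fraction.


FPR = FP / (FP + TN) = 24 / 111 = 8/37.

8/37


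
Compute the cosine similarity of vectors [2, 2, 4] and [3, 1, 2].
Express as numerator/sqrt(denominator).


dot = 16. |a|^2 = 24, |b|^2 = 14. cos = 16/sqrt(336).

16/sqrt(336)


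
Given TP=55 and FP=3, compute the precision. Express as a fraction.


Precision = TP / (TP + FP) = 55 / 58 = 55/58.

55/58


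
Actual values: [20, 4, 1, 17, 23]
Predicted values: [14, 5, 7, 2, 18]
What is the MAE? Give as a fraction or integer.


MAE = (1/5) * (|20-14|=6 + |4-5|=1 + |1-7|=6 + |17-2|=15 + |23-18|=5). Sum = 33. MAE = 33/5.

33/5


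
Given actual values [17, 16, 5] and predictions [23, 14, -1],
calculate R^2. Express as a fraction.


Mean(y) = 38/3. SS_res = 76. SS_tot = 266/3. R^2 = 1 - 76/(266/3) = 1/7.

1/7


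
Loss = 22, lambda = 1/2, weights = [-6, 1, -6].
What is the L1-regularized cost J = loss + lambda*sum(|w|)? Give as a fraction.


L1 norm = sum(|w|) = 13. J = 22 + 1/2 * 13 = 57/2.

57/2


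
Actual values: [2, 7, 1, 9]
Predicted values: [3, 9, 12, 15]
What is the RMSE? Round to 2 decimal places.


MSE = 40.5000. RMSE = sqrt(40.5000) = 6.36.

6.36


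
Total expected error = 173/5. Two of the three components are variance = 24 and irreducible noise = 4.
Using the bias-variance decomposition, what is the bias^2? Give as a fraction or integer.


Total error = bias^2 + variance + irreducible noise. So bias^2 = 173/5 - 24 - 4 = 33/5.

33/5


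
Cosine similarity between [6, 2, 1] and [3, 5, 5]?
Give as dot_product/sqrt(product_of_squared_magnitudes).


dot = 33. |a|^2 = 41, |b|^2 = 59. cos = 33/sqrt(2419).

33/sqrt(2419)


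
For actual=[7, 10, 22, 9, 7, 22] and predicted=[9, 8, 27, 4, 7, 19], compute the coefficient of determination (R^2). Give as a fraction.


Mean(y) = 77/6. SS_res = 67. SS_tot = 1553/6. R^2 = 1 - 67/(1553/6) = 1151/1553.

1151/1553


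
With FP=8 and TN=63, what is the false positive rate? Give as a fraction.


FPR = FP / (FP + TN) = 8 / 71 = 8/71.

8/71


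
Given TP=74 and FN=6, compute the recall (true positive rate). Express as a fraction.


Recall = TP / (TP + FN) = 74 / 80 = 37/40.

37/40


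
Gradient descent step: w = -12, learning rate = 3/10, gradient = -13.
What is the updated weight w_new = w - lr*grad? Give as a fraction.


w_new = -12 - 3/10 * -13 = -12 - -39/10 = -81/10.

-81/10


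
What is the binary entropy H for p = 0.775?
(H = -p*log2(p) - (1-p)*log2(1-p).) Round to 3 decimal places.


H = -0.775*log2(0.775) - 0.225*log2(0.225) = 0.769.

0.769


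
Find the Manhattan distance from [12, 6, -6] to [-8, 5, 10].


d = sum of absolute differences: |12--8|=20 + |6-5|=1 + |-6-10|=16 = 37.

37


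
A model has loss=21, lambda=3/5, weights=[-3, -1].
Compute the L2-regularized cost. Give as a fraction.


L2 sq norm = sum(w^2) = 10. J = 21 + 3/5 * 10 = 27.

27


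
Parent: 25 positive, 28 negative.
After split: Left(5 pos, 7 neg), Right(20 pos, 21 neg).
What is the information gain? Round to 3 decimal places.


H(parent) = 0.9977. H(left) = 0.9799, H(right) = 0.9996. Weighted = (12/53)*0.9799 + (41/53)*0.9996 = 0.9951. IG = 0.9977 - 0.9951 = 0.0026, which rounds to 0.003.

0.003


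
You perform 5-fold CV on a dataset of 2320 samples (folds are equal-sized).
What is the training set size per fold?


Each validation fold has 2320/5 = 464 samples. Training set = 2320 - 464 = 1856.

1856


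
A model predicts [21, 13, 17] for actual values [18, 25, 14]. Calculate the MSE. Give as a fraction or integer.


MSE = (1/3) * ((18-21)^2=9 + (25-13)^2=144 + (14-17)^2=9). Sum = 162. MSE = 54.

54


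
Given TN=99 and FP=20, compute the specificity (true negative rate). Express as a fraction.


Specificity = TN / (TN + FP) = 99 / 119 = 99/119.

99/119


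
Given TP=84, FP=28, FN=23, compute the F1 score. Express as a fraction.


Precision = 84/112 = 3/4. Recall = 84/107 = 84/107. F1 = 2*P*R/(P+R) = 56/73.

56/73


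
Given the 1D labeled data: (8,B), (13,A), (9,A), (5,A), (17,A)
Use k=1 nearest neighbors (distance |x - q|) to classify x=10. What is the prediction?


Distances: |8-10|=2, |13-10|=3, |9-10|=1, |5-10|=5, |17-10|=7. 1 nearest: (9,A). Counts: {'A': 1}. Majority class: A.

A


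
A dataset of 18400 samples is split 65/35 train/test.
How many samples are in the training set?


Test set = 18400 * 35% = 6440. Training set = 18400 - 6440 = 11960.

11960


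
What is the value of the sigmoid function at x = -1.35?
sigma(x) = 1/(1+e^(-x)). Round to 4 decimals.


sigma(-1.35) = 1/(1+e^(1.35)) = 1/(1+3.857426) = 1/4.857426 = 0.2059.

0.2059


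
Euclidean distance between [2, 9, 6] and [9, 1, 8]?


d = sqrt(sum of squared differences). (2-9)^2=49, (9-1)^2=64, (6-8)^2=4. Sum = 117.

sqrt(117)


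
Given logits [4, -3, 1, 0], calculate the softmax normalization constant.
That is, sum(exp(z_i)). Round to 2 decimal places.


Denom = e^4=54.5982 + e^-3=0.0498 + e^1=2.7183 + e^0=1.0000. Sum = 58.3663, which rounds to 58.37.

58.37


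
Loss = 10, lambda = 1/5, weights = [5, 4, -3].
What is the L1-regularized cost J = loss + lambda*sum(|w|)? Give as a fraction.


L1 norm = sum(|w|) = 12. J = 10 + 1/5 * 12 = 62/5.

62/5


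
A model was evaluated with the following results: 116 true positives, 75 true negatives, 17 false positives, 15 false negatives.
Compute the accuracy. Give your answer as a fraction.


Accuracy = (TP + TN) / (TP + TN + FP + FN) = (116 + 75) / 223 = 191/223.

191/223


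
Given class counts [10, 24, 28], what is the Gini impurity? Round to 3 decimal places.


Total = 62. Proportions: 10/62, 24/62, 28/62. sum(p_i^2) = 0.3798. Gini = 1 - 0.3798 = 0.6202, which rounds to 0.620.

0.620


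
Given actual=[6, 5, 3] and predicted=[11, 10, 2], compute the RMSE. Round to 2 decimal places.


MSE = 17.0000. RMSE = sqrt(17.0000) = 4.12.

4.12


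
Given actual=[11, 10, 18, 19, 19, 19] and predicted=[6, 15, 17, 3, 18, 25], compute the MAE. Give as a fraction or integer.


MAE = (1/6) * (|11-6|=5 + |10-15|=5 + |18-17|=1 + |19-3|=16 + |19-18|=1 + |19-25|=6). Sum = 34. MAE = 17/3.

17/3


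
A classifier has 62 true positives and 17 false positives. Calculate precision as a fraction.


Precision = TP / (TP + FP) = 62 / 79 = 62/79.

62/79


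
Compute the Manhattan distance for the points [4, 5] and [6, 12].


d = sum of absolute differences: |4-6|=2 + |5-12|=7 = 9.

9


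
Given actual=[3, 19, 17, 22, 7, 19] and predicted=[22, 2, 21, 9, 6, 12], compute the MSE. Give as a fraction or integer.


MSE = (1/6) * ((3-22)^2=361 + (19-2)^2=289 + (17-21)^2=16 + (22-9)^2=169 + (7-6)^2=1 + (19-12)^2=49). Sum = 885. MSE = 295/2.

295/2


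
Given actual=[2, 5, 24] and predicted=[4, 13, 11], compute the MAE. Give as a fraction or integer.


MAE = (1/3) * (|2-4|=2 + |5-13|=8 + |24-11|=13). Sum = 23. MAE = 23/3.

23/3


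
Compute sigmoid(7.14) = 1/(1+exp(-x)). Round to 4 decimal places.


sigma(7.14) = 1/(1+e^(-7.14)) = 1/(1+0.000793) = 1/1.000793 = 0.9992.

0.9992


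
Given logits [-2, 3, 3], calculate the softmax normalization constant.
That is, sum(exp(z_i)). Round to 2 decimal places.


Denom = e^-2=0.1353 + e^3=20.0855 + e^3=20.0855. Sum = 40.3063, which rounds to 40.31.

40.31


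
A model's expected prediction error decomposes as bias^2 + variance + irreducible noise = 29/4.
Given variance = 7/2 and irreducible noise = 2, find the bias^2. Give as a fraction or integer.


Total error = bias^2 + variance + irreducible noise. So bias^2 = 29/4 - 7/2 - 2 = 7/4.

7/4
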